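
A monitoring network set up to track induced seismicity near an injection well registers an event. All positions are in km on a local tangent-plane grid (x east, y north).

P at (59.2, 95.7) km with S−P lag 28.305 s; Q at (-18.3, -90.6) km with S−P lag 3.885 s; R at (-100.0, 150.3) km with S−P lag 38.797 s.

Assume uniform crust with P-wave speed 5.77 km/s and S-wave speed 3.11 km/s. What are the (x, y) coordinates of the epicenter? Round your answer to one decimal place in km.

Distance from S−P lag: d = Δt · v_P v_S / (v_P − v_S) = Δt · (5.77·3.11)/(5.77−3.11) ≈ 6.7461·Δt.
So d_P = 190.95, d_Q = 26.21, d_R = 261.73 km.
Circle about each station: (x − 59.2)² + (y − 95.7)² = 190.95²; (x + 18.3)² + (y + 90.6)² = 26.21²; (x + 100.0)² + (y − 150.3)² = 261.73².
Subtracting the P equation from the Q and R equations removes the quadratic terms:
-155.0 x − 372.6 y = 31655.06
-318.4 x + 109.2 y = -12113.73
Solving the 2×2 system: x ≈ 7.8, y ≈ -88.2 km.

7.8 km east, -88.2 km north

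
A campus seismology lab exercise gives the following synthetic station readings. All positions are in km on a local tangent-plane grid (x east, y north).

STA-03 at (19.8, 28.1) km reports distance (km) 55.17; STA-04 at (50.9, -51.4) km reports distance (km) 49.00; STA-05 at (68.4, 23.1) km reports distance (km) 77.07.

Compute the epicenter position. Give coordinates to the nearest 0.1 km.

Circle about each station: (x − 19.8)² + (y − 28.1)² = 55.17²; (x − 50.9)² + (y + 51.4)² = 49.00²; (x − 68.4)² + (y − 23.1)² = 77.07².
Subtracting the STA-03 equation from the STA-04 and STA-05 equations removes the quadratic terms:
62.2 x − 159.0 y = 4693.85
97.2 x − 10.0 y = 1134.46
Solving the 2×2 system: x ≈ 9.0, y ≈ -26.0 km.

x ≈ 9.0 km, y ≈ -26.0 km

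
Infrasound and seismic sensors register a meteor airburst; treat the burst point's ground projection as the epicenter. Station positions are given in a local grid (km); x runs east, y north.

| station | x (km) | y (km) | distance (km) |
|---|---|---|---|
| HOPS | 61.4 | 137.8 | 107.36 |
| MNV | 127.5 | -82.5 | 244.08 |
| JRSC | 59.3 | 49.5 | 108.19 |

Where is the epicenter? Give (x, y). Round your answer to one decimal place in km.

Circle about each station: (x − 61.4)² + (y − 137.8)² = 107.36²; (x − 127.5)² + (y + 82.5)² = 244.08²; (x − 59.3)² + (y − 49.5)² = 108.19².
Subtracting the HOPS equation from the MNV and JRSC equations removes the quadratic terms:
132.2 x − 440.6 y = -47745.18
-4.2 x − 176.6 y = -16970.97
Solving the 2×2 system: x ≈ -37.9, y ≈ 97.0 km.

(-37.9, 97.0)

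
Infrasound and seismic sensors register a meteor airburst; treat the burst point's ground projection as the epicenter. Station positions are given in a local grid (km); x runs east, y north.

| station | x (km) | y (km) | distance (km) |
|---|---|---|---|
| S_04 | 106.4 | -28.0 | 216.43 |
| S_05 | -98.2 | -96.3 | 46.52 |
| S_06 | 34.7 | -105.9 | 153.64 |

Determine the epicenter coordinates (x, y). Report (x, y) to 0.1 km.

Circle about each station: (x − 106.4)² + (y + 28.0)² = 216.43²; (x + 98.2)² + (y + 96.3)² = 46.52²; (x − 34.7)² + (y + 105.9)² = 153.64².
Subtracting pairs of circle equations eliminates x²+y² and gives linear equations (the radical axes):
-409.2 x − 136.6 y = 51489.80
-143.4 x − 155.8 y = 23550.64
Solving the 2×2 system: x ≈ -108.8, y ≈ -51.0 km.

x ≈ -108.8 km, y ≈ -51.0 km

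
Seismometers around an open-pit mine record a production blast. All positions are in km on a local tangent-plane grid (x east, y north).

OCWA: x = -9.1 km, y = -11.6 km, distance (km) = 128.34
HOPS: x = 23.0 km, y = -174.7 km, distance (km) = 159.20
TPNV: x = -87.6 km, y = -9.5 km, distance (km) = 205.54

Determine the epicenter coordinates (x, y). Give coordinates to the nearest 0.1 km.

x ≈ 114.9 km, y ≈ -44.7 km

Circle about each station: (x + 9.1)² + (y + 11.6)² = 128.34²; (x − 23.0)² + (y + 174.7)² = 159.20²; (x + 87.6)² + (y + 9.5)² = 205.54².
Subtracting pairs of circle equations eliminates x²+y² and gives linear equations (the radical axes):
64.2 x − 326.2 y = 21958.24
-157.0 x + 4.2 y = -18228.90
Solving the 2×2 system: x ≈ 114.9, y ≈ -44.7 km.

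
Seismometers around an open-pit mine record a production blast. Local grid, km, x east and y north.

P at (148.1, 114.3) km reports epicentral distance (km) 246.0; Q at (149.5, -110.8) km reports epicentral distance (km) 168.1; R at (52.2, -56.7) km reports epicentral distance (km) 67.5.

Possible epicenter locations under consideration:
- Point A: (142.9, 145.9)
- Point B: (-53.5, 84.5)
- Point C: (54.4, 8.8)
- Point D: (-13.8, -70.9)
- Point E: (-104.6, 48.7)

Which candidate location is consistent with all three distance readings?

For each candidate, compare |candidate − station| to the reported distance:
Point A: residuals P 214.0, Q 88.7, R 154.5 → max 214.0 km
Point B: residuals P 42.2, Q 113.6, R 108.9 → max 113.6 km
Point C: residuals P 104.9, Q 15.3, R 2.0 → max 104.9 km
Point D: residuals P 0.0, Q 0.0, R 0.0 → max 0.0 km
Point E: residuals P 15.1, Q 131.9, R 121.4 → max 131.9 km
Only Point D has all residuals ≈ 0.

Point D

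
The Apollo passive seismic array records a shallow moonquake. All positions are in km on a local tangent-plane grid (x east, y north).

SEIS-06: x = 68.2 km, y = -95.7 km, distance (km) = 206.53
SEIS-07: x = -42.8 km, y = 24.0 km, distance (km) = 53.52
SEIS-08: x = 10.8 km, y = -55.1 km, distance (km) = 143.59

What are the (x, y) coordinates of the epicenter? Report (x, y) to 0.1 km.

Circle about each station: (x − 68.2)² + (y + 95.7)² = 206.53²; (x + 42.8)² + (y − 24.0)² = 53.52²; (x − 10.8)² + (y + 55.1)² = 143.59².
Subtracting the SEIS-06 equation from the SEIS-07 and SEIS-08 equations removes the quadratic terms:
-222.0 x + 239.4 y = 28388.36
-114.8 x + 81.2 y = 11379.47
Solving the 2×2 system: x ≈ -44.3, y ≈ 77.5 km.

(-44.3, 77.5)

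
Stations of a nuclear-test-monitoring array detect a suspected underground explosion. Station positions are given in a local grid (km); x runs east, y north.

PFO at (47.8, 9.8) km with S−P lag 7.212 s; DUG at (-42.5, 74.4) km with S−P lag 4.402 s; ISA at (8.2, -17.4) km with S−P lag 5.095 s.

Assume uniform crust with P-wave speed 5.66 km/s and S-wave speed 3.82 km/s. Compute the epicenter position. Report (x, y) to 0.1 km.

Distance from S−P lag: d = Δt · v_P v_S / (v_P − v_S) = Δt · (5.66·3.82)/(5.66−3.82) ≈ 11.7507·Δt.
So d_PFO = 84.75, d_DUG = 51.73, d_ISA = 59.87 km.
Circle about each station: (x − 47.8)² + (y − 9.8)² = 84.75²; (x + 42.5)² + (y − 74.4)² = 51.73²; (x − 8.2)² + (y + 17.4)² = 59.87².
Subtracting the PFO equation from the DUG and ISA equations removes the quadratic terms:
-180.6 x + 129.2 y = 9467.30
-79.2 x − 54.4 y = 1587.27
Solving the 2×2 system: x ≈ -35.9, y ≈ 23.1 km.

-35.9 km east, 23.1 km north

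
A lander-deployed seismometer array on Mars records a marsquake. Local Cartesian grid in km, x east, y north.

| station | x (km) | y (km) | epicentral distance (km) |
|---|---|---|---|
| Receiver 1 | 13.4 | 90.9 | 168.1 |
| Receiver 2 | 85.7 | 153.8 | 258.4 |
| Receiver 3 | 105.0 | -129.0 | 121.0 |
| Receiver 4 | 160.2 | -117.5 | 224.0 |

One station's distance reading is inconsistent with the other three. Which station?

Receiver 3

Solve using three stations at a time. Using Receiver 1, Receiver 2, Receiver 4 (subtract circle equations pairwise → linear system) gives (x, y) ≈ (-56.6, -61.7).
Distances from that point to each station vs reported:
  Receiver 1: calculated 167.9 vs reported 168.1 → residual 0.2 km
  Receiver 2: calculated 258.3 vs reported 258.4 → residual 0.1 km
  Receiver 3: calculated 175.1 vs reported 121.0 → residual 54.1 km
  Receiver 4: calculated 223.9 vs reported 224.0 → residual 0.1 km
Receiver 1, Receiver 2, Receiver 4 are mutually consistent (residuals ≈ 0); Receiver 3 is off by 54.1 km.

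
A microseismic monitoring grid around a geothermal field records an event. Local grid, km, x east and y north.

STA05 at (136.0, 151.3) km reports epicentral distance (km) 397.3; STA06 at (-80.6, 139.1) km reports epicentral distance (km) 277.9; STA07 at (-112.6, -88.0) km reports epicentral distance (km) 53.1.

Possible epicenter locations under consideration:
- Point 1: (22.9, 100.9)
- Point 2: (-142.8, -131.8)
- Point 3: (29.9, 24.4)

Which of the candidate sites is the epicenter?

Point 2

For each candidate, compare |candidate − station| to the reported distance:
Point 1: residuals STA05 273.5, STA06 167.6, STA07 179.4 → max 273.5 km
Point 2: residuals STA05 0.0, STA06 0.0, STA07 0.1 → max 0.1 km
Point 3: residuals STA05 231.9, STA06 118.6, STA07 128.4 → max 231.9 km
Only Point 2 has all residuals ≈ 0.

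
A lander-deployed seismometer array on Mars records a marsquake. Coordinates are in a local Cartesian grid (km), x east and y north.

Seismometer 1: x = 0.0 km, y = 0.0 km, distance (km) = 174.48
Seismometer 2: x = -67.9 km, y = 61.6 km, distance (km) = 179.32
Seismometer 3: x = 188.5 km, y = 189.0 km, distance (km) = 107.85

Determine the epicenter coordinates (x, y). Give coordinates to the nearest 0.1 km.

87.6 km east, 150.9 km north

Circle about each station: x² + y² = 174.48²; (x + 67.9)² + (y − 61.6)² = 179.32²; (x − 188.5)² + (y − 189.0)² = 107.85².
Subtracting pairs of circle equations eliminates x²+y² and gives linear equations (the radical axes):
-135.8 x + 123.2 y = 6692.58
377.0 x + 378.0 y = 90064.90
Solving the 2×2 system: x ≈ 87.6, y ≈ 150.9 km.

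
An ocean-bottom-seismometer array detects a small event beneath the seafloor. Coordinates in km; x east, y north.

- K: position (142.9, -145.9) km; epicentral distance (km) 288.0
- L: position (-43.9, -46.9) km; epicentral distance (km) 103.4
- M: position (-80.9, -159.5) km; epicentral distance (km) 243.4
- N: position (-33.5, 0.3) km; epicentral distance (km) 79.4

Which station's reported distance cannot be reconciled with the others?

L

Solve using three stations at a time. Using K, M, N (subtract circle equations pairwise → linear system) gives (x, y) ≈ (-36.1, 79.8).
Distances from that point to each station vs reported:
  K: calculated 288.0 vs reported 288.0 → residual 0.0 km
  L: calculated 126.9 vs reported 103.4 → residual 23.5 km
  M: calculated 243.4 vs reported 243.4 → residual 0.0 km
  N: calculated 79.5 vs reported 79.4 → residual 0.1 km
K, M, N are mutually consistent (residuals ≈ 0); L is off by 23.5 km.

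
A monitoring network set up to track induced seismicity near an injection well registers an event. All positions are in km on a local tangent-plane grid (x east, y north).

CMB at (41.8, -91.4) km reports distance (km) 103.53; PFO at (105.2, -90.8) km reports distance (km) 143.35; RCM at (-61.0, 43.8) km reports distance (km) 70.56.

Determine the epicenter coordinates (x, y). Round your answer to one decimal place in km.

Circle about each station: (x − 41.8)² + (y + 91.4)² = 103.53²; (x − 105.2)² + (y + 90.8)² = 143.35²; (x + 61.0)² + (y − 43.8)² = 70.56².
Subtracting pairs of circle equations eliminates x²+y² and gives linear equations (the radical axes):
126.8 x + 1.2 y = -620.28
-205.6 x + 270.4 y = 1277.99
Solving the 2×2 system: x ≈ -4.9, y ≈ 1.0 km.
Check against CMB (with the unrounded x, y): √((x − 41.8)²+(y + 91.4)²) = 103.53 ≈ 103.53 km. ✓

-4.9 km east, 1.0 km north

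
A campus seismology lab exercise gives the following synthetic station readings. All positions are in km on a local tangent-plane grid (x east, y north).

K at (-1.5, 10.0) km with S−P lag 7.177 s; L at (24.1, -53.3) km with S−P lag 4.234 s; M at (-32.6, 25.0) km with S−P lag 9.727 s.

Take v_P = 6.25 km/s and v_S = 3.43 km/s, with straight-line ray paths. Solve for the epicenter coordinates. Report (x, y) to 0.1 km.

-6.8 km east, -44.3 km north

Distance from S−P lag: d = Δt · v_P v_S / (v_P − v_S) = Δt · (6.25·3.43)/(6.25−3.43) ≈ 7.6020·Δt.
So d_K = 54.56, d_L = 32.19, d_M = 73.94 km.
Circle about each station: (x + 1.5)² + (y − 10.0)² = 54.56²; (x − 24.1)² + (y + 53.3)² = 32.19²; (x + 32.6)² + (y − 25.0)² = 73.94².
Subtracting pairs of circle equations eliminates x²+y² and gives linear equations (the radical axes):
51.2 x − 126.6 y = 5260.05
-62.2 x + 30.0 y = -904.82
Solving the 2×2 system: x ≈ -6.8, y ≈ -44.3 km.
Check against K (with the unrounded x, y): √((x + 1.5)²+(y − 10.0)²) = 54.57 ≈ 54.56 km. ✓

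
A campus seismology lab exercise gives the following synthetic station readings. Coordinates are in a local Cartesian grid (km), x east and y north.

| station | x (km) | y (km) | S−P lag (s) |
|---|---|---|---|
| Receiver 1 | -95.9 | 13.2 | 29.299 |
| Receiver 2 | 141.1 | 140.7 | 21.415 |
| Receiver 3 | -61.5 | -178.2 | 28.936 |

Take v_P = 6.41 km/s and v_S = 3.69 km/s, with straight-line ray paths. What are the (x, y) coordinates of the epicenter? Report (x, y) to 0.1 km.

x ≈ 152.1 km, y ≈ -45.2 km

Distance from S−P lag: d = Δt · v_P v_S / (v_P − v_S) = Δt · (6.41·3.69)/(6.41−3.69) ≈ 8.6959·Δt.
So d_Receiver 1 = 254.78, d_Receiver 2 = 186.22, d_Receiver 3 = 251.63 km.
Circle about each station: (x + 95.9)² + (y − 13.2)² = 254.78²; (x − 141.1)² + (y − 140.7)² = 186.22²; (x + 61.5)² + (y + 178.2)² = 251.63².
Subtracting pairs of circle equations eliminates x²+y² and gives linear equations (the radical axes):
474.0 x + 255.0 y = 60569.61
68.8 x − 382.8 y = 27761.63
Solving the 2×2 system: x ≈ 152.1, y ≈ -45.2 km.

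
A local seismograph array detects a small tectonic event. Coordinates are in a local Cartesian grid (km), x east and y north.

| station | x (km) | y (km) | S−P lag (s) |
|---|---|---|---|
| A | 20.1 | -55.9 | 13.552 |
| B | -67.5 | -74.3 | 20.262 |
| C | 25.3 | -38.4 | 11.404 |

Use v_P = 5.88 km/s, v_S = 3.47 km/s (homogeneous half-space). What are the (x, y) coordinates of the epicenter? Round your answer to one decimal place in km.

Distance from S−P lag: d = Δt · v_P v_S / (v_P − v_S) = Δt · (5.88·3.47)/(5.88−3.47) ≈ 8.4662·Δt.
So d_A = 114.73, d_B = 171.54, d_C = 96.55 km.
Circle about each station: (x − 20.1)² + (y + 55.9)² = 114.73²; (x + 67.5)² + (y + 74.3)² = 171.54²; (x − 25.3)² + (y + 38.4)² = 96.55².
Subtracting pairs of circle equations eliminates x²+y² and gives linear equations (the radical axes):
-175.2 x − 36.8 y = -9715.08
10.4 x + 35.0 y = 2426.90
Solving the 2×2 system: x ≈ 43.6, y ≈ 56.4 km.

43.6 km east, 56.4 km north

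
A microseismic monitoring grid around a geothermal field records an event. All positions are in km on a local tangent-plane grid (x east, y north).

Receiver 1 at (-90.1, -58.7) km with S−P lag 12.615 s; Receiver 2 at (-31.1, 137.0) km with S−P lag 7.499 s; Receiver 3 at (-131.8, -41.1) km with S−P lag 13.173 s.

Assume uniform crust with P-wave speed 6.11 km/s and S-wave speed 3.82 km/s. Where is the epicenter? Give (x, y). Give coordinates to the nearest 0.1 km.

(-45.8, 62.0)

Distance from S−P lag: d = Δt · v_P v_S / (v_P − v_S) = Δt · (6.11·3.82)/(6.11−3.82) ≈ 10.1922·Δt.
So d_Receiver 1 = 128.57, d_Receiver 2 = 76.43, d_Receiver 3 = 134.26 km.
Circle about each station: (x + 90.1)² + (y + 58.7)² = 128.57²; (x + 31.1)² + (y − 137.0)² = 76.43²; (x + 131.8)² + (y + 41.1)² = 134.26².
Subtracting the Receiver 1 equation from the Receiver 2 and Receiver 3 equations removes the quadratic terms:
118.0 x + 391.4 y = 18861.21
-83.4 x + 35.2 y = 6001.25
Solving the 2×2 system: x ≈ -45.8, y ≈ 62.0 km.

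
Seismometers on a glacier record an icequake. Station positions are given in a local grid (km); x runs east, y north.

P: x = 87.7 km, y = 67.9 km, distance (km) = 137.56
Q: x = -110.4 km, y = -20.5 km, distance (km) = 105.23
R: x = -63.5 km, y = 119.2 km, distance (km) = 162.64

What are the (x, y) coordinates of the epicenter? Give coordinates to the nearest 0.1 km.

(-5.9, -32.9)

Circle about each station: (x − 87.7)² + (y − 67.9)² = 137.56²; (x + 110.4)² + (y + 20.5)² = 105.23²; (x + 63.5)² + (y − 119.2)² = 162.64².
Subtracting pairs of circle equations eliminates x²+y² and gives linear equations (the radical axes):
-396.2 x − 176.8 y = 8156.11
-302.4 x + 102.6 y = -1589.83
Solving the 2×2 system: x ≈ -5.9, y ≈ -32.9 km.
Check against P (with the unrounded x, y): √((x − 87.7)²+(y − 67.9)²) = 137.56 ≈ 137.56 km. ✓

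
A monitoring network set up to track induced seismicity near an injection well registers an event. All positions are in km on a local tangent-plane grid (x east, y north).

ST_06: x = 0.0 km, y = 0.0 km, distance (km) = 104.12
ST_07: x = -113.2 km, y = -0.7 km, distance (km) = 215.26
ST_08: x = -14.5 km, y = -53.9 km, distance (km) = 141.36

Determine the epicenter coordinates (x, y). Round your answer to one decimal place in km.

x ≈ 100.0 km, y ≈ 29.0 km

Circle about each station: x² + y² = 104.12²; (x + 113.2)² + (y + 0.7)² = 215.26²; (x + 14.5)² + (y + 53.9)² = 141.36².
Subtracting the ST_06 equation from the ST_07 and ST_08 equations removes the quadratic terms:
-226.4 x − 1.4 y = -22681.16
-29.0 x − 107.8 y = -6026.22
Solving the 2×2 system: x ≈ 100.0, y ≈ 29.0 km.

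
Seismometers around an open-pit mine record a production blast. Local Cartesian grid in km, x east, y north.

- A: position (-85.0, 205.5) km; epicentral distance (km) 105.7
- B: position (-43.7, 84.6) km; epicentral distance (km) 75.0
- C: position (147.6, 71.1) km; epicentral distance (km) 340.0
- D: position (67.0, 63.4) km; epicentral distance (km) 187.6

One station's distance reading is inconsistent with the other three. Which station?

C

Solve using three stations at a time. Using A, B, D (subtract circle equations pairwise → linear system) gives (x, y) ≈ (-116.1, 104.4).
Distances from that point to each station vs reported:
  A: calculated 105.7 vs reported 105.7 → residual 0.0 km
  B: calculated 75.0 vs reported 75.0 → residual 0.0 km
  C: calculated 265.8 vs reported 340.0 → residual 74.2 km
  D: calculated 187.6 vs reported 187.6 → residual 0.0 km
A, B, D are mutually consistent (residuals ≈ 0); C is off by 74.2 km.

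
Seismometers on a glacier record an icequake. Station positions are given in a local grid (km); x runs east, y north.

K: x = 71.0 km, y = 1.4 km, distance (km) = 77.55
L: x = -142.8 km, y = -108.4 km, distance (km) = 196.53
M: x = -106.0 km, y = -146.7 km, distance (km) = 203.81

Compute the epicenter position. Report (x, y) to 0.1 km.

Circle about each station: (x − 71.0)² + (y − 1.4)² = 77.55²; (x + 142.8)² + (y + 108.4)² = 196.53²; (x + 106.0)² + (y + 146.7)² = 203.81².
Subtracting pairs of circle equations eliminates x²+y² and gives linear equations (the radical axes):
-427.6 x − 219.6 y = -5510.60
-354.0 x − 296.2 y = -7810.58
Solving the 2×2 system: x ≈ -1.7, y ≈ 28.4 km.

x ≈ -1.7 km, y ≈ 28.4 km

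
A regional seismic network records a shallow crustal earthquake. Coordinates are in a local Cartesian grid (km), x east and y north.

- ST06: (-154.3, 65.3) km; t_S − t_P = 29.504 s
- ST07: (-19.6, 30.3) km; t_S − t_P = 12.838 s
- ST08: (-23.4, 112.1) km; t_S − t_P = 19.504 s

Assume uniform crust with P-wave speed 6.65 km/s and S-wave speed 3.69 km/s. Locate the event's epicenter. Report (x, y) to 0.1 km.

Distance from S−P lag: d = Δt · v_P v_S / (v_P − v_S) = Δt · (6.65·3.69)/(6.65−3.69) ≈ 8.2900·Δt.
So d_ST06 = 244.59, d_ST07 = 106.43, d_ST08 = 161.69 km.
Circle about each station: (x + 154.3)² + (y − 65.3)² = 244.59²; (x + 19.6)² + (y − 30.3)² = 106.43²; (x + 23.4)² + (y − 112.1)² = 161.69².
Subtracting pairs of circle equations eliminates x²+y² and gives linear equations (the radical axes):
269.4 x − 70.0 y = 21726.59
261.8 x + 93.6 y = 18722.00
Solving the 2×2 system: x ≈ 76.8, y ≈ -14.8 km.
Check against ST06 (with the unrounded x, y): √((x + 154.3)²+(y − 65.3)²) = 244.59 ≈ 244.59 km. ✓

x ≈ 76.8 km, y ≈ -14.8 km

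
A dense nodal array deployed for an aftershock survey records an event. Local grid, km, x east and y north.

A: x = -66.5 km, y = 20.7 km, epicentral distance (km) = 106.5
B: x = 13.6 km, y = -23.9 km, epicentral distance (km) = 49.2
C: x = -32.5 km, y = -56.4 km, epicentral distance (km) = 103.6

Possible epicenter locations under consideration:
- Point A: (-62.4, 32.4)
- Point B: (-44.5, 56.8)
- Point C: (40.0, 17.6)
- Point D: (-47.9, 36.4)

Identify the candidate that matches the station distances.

For each candidate, compare |candidate − station| to the reported distance:
Point A: residuals A 94.1, B 45.4, C 9.9 → max 94.1 km
Point B: residuals A 64.2, B 50.2, C 10.2 → max 64.2 km
Point C: residuals A 0.0, B 0.0, C 0.0 → max 0.0 km
Point D: residuals A 82.2, B 36.9, C 9.5 → max 82.2 km
Only Point C has all residuals ≈ 0.

Point C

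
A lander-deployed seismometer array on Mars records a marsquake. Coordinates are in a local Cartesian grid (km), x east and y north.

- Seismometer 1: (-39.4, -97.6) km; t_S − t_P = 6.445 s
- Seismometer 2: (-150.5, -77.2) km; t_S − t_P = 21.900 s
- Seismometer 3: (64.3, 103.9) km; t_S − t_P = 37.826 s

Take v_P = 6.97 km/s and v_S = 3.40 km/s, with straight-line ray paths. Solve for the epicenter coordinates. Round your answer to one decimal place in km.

(-16.6, -133.8)

Distance from S−P lag: d = Δt · v_P v_S / (v_P − v_S) = Δt · (6.97·3.40)/(6.97−3.40) ≈ 6.6381·Δt.
So d_Seismometer 1 = 42.78, d_Seismometer 2 = 145.37, d_Seismometer 3 = 251.09 km.
Circle about each station: (x + 39.4)² + (y + 97.6)² = 42.78²; (x + 150.5)² + (y + 77.2)² = 145.37²; (x − 64.3)² + (y − 103.9)² = 251.09².
Subtracting the Seismometer 1 equation from the Seismometer 2 and Seismometer 3 equations removes the quadratic terms:
-222.2 x + 40.8 y = -1770.34
207.4 x + 403.0 y = -57364.48
Solving the 2×2 system: x ≈ -16.6, y ≈ -133.8 km.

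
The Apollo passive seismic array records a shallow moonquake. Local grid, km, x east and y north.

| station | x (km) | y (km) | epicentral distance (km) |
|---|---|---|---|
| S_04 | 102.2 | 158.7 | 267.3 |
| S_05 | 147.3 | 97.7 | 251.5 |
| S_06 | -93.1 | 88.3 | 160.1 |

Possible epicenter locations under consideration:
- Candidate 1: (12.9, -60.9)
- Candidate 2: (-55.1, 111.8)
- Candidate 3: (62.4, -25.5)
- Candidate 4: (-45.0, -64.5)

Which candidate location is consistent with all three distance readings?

Candidate 4

For each candidate, compare |candidate − station| to the reported distance:
Candidate 1: residuals S_04 30.2, S_05 43.6, S_06 22.9 → max 43.6 km
Candidate 2: residuals S_04 103.2, S_05 48.6, S_06 115.4 → max 115.4 km
Candidate 3: residuals S_04 78.8, S_05 101.9, S_06 32.6 → max 101.9 km
Candidate 4: residuals S_04 0.1, S_05 0.1, S_06 0.1 → max 0.1 km
Only Candidate 4 has all residuals ≈ 0.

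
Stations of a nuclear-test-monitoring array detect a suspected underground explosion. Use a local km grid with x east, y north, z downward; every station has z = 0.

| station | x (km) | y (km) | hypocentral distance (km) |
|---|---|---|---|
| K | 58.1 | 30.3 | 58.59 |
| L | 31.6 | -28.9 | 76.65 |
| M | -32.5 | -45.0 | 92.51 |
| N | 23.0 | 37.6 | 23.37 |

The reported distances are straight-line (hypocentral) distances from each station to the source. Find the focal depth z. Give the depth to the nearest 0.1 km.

6.8 km

Each station gives a sphere (x−x_i)² + (y−y_i)² + z² = d_i² (stations at z=0).
Subtracting the K sphere from L and M: z² cancels, leaving linear equations in x and y:
-53.0 x − 118.4 y = -4902.36
-181.2 x − 150.6 y = -6337.76
Solving: x ≈ 0.898, y ≈ 41.003 km (keep extra digits for the depth step; rounded: 0.9, 41.0).
Then from the K sphere: z² = 58.59² − (x − 58.1)² − (y − 30.3)² with x = 0.898, y = 41.003, so z ≈ 6.794 ≈ 6.8 km.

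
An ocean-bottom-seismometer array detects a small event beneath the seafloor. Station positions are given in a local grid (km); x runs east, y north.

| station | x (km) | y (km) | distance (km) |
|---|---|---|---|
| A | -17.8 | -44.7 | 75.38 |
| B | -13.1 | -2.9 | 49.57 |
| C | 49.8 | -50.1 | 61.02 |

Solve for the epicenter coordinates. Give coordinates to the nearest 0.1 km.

Circle about each station: (x + 17.8)² + (y + 44.7)² = 75.38²; (x + 13.1)² + (y + 2.9)² = 49.57²; (x − 49.8)² + (y + 50.1)² = 61.02².
Subtracting the A equation from the B and C equations removes the quadratic terms:
9.4 x + 83.6 y = 1090.05
135.2 x − 10.8 y = 4633.82
Solving the 2×2 system: x ≈ 35.0, y ≈ 9.1 km.

x ≈ 35.0 km, y ≈ 9.1 km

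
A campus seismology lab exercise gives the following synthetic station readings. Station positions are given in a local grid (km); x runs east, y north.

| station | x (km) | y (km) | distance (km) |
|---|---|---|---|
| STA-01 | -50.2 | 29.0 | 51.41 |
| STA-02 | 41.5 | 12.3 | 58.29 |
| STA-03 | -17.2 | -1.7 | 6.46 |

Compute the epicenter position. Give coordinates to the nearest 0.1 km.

(-13.5, -7.0)

Circle about each station: (x + 50.2)² + (y − 29.0)² = 51.41²; (x − 41.5)² + (y − 12.3)² = 58.29²; (x + 17.2)² + (y + 1.7)² = 6.46².
Subtracting the STA-01 equation from the STA-02 and STA-03 equations removes the quadratic terms:
183.4 x − 33.4 y = -2242.24
66.0 x − 61.4 y = -461.05
Solving the 2×2 system: x ≈ -13.5, y ≈ -7.0 km.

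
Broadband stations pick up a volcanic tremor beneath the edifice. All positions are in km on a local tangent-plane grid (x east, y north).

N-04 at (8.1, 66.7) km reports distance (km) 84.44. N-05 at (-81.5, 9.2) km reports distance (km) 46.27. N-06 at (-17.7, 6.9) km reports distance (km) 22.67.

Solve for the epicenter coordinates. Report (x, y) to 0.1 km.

x ≈ -37.3 km, y ≈ -4.5 km

Circle about each station: (x − 8.1)² + (y − 66.7)² = 84.44²; (x + 81.5)² + (y − 9.2)² = 46.27²; (x + 17.7)² + (y − 6.9)² = 22.67².
Subtracting the N-04 equation from the N-05 and N-06 equations removes the quadratic terms:
-179.2 x − 115.0 y = 7201.59
-51.6 x − 119.6 y = 2462.58
Solving the 2×2 system: x ≈ -37.3, y ≈ -4.5 km.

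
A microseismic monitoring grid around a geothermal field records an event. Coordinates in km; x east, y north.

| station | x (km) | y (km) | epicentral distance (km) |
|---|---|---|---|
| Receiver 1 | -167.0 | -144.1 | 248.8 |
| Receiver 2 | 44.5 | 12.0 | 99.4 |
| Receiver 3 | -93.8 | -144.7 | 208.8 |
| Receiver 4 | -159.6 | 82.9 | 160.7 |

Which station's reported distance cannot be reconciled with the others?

Solve using three stations at a time. Using Receiver 1, Receiver 3, Receiver 4 (subtract circle equations pairwise → linear system) gives (x, y) ≈ (-3.8, 43.7).
Distances from that point to each station vs reported:
  Receiver 1: calculated 248.8 vs reported 248.8 → residual 0.0 km
  Receiver 2: calculated 57.8 vs reported 99.4 → residual 41.6 km
  Receiver 3: calculated 208.7 vs reported 208.8 → residual 0.1 km
  Receiver 4: calculated 160.6 vs reported 160.7 → residual 0.1 km
Receiver 1, Receiver 3, Receiver 4 are mutually consistent (residuals ≈ 0); Receiver 2 is off by 41.6 km.

Receiver 2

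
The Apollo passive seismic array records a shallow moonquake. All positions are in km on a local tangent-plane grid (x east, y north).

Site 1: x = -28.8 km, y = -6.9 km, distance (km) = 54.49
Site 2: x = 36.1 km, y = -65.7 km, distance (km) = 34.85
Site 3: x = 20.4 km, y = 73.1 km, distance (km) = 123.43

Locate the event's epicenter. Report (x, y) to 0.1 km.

Circle about each station: (x + 28.8)² + (y + 6.9)² = 54.49²; (x − 36.1)² + (y + 65.7)² = 34.85²; (x − 20.4)² + (y − 73.1)² = 123.43².
Subtracting the Site 1 equation from the Site 2 and Site 3 equations removes the quadratic terms:
129.8 x − 117.6 y = 6497.29
98.4 x + 160.0 y = -7383.08
Solving the 2×2 system: x ≈ 5.3, y ≈ -49.4 km.
Check against Site 1 (with the unrounded x, y): √((x + 28.8)²+(y + 6.9)²) = 54.49 ≈ 54.49 km. ✓

5.3 km east, -49.4 km north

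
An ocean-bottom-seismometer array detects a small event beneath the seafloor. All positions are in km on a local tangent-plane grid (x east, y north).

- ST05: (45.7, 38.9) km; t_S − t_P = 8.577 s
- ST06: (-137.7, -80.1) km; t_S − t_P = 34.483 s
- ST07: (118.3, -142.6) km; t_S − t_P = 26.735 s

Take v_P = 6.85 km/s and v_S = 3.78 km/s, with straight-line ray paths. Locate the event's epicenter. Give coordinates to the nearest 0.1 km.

(103.5, 82.4)

Distance from S−P lag: d = Δt · v_P v_S / (v_P − v_S) = Δt · (6.85·3.78)/(6.85−3.78) ≈ 8.4342·Δt.
So d_ST05 = 72.34, d_ST06 = 290.84, d_ST07 = 225.49 km.
Circle about each station: (x − 45.7)² + (y − 38.9)² = 72.34²; (x + 137.7)² + (y + 80.1)² = 290.84²; (x − 118.3)² + (y + 142.6)² = 225.49².
Subtracting pairs of circle equations eliminates x²+y² and gives linear equations (the radical axes):
-366.8 x − 238.0 y = -57579.23
145.2 x − 363.0 y = -14884.71
Solving the 2×2 system: x ≈ 103.5, y ≈ 82.4 km.
Check against ST05 (with the unrounded x, y): √((x − 45.7)²+(y − 38.9)²) = 72.35 ≈ 72.34 km. ✓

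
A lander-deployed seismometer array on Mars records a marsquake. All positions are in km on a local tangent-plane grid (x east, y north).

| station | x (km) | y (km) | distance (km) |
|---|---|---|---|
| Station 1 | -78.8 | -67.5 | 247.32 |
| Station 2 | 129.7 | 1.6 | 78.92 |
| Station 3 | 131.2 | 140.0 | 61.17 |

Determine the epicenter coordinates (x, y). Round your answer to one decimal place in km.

Circle about each station: (x + 78.8)² + (y + 67.5)² = 247.32²; (x − 129.7)² + (y − 1.6)² = 78.92²; (x − 131.2)² + (y − 140.0)² = 61.17².
Subtracting the Station 1 equation from the Station 2 and Station 3 equations removes the quadratic terms:
417.0 x + 138.2 y = 60997.78
420.0 x + 415.0 y = 83473.16
Solving the 2×2 system: x ≈ 119.8, y ≈ 79.9 km.

(119.8, 79.9)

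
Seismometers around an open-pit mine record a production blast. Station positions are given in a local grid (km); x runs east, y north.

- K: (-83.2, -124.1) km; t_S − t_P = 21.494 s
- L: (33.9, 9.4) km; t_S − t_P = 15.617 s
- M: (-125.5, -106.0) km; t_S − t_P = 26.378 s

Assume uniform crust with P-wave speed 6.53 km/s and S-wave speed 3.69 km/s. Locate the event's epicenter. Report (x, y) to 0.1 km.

Distance from S−P lag: d = Δt · v_P v_S / (v_P − v_S) = Δt · (6.53·3.69)/(6.53−3.69) ≈ 8.4844·Δt.
So d_K = 182.36, d_L = 132.50, d_M = 223.80 km.
Circle about each station: (x + 83.2)² + (y + 124.1)² = 182.36²; (x − 33.9)² + (y − 9.4)² = 132.50²; (x + 125.5)² + (y + 106.0)² = 223.80².
Subtracting the K equation from the L and M equations removes the quadratic terms:
234.2 x + 267.0 y = -5386.56
-84.6 x + 36.2 y = -12168.07
Solving the 2×2 system: x ≈ 98.3, y ≈ -106.4 km.
Check against K (with the unrounded x, y): √((x + 83.2)²+(y + 124.1)²) = 182.36 ≈ 182.36 km. ✓

98.3 km east, -106.4 km north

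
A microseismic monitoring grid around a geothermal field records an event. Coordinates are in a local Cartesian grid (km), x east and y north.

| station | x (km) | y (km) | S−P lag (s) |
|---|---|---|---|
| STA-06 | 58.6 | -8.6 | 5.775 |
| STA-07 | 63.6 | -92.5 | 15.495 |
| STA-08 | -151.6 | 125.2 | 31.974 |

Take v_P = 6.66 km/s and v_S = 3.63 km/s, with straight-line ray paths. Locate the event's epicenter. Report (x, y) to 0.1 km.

Distance from S−P lag: d = Δt · v_P v_S / (v_P − v_S) = Δt · (6.66·3.63)/(6.66−3.63) ≈ 7.9788·Δt.
So d_STA-06 = 46.08, d_STA-07 = 123.63, d_STA-08 = 255.11 km.
Circle about each station: (x − 58.6)² + (y + 8.6)² = 46.08²; (x − 63.6)² + (y + 92.5)² = 123.63²; (x + 151.6)² + (y − 125.2)² = 255.11².
Subtracting the STA-06 equation from the STA-07 and STA-08 equations removes the quadratic terms:
10.0 x − 167.8 y = -4067.72
-420.4 x + 267.6 y = -27808.07
Solving the 2×2 system: x ≈ 84.8, y ≈ 29.3 km.

x ≈ 84.8 km, y ≈ 29.3 km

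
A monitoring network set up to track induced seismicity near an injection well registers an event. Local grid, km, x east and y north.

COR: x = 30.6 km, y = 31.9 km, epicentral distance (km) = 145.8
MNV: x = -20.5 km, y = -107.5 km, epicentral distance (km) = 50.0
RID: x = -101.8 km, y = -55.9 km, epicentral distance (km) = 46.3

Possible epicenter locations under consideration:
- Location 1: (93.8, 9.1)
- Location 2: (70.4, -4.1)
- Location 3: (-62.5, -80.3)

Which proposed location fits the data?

For each candidate, compare |candidate − station| to the reported distance:
Location 1: residuals COR 78.6, MNV 113.3, RID 159.8 → max 159.8 km
Location 2: residuals COR 92.1, MNV 87.7, RID 133.5 → max 133.5 km
Location 3: residuals COR 0.0, MNV 0.0, RID 0.0 → max 0.0 km
Only Location 3 has all residuals ≈ 0.

Location 3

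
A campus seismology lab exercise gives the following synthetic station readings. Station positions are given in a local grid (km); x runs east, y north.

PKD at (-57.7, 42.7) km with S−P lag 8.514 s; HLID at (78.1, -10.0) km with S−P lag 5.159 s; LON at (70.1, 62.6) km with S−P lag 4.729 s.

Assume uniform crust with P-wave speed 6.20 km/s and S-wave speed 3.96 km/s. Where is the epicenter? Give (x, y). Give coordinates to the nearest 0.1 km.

x ≈ 34.0 km, y ≈ 25.4 km

Distance from S−P lag: d = Δt · v_P v_S / (v_P − v_S) = Δt · (6.20·3.96)/(6.20−3.96) ≈ 10.9607·Δt.
So d_PKD = 93.32, d_HLID = 56.55, d_LON = 51.83 km.
Circle about each station: (x + 57.7)² + (y − 42.7)² = 93.32²; (x − 78.1)² + (y + 10.0)² = 56.55²; (x − 70.1)² + (y − 62.6)² = 51.83².
Subtracting the PKD equation from the HLID and LON equations removes the quadratic terms:
271.6 x − 105.4 y = 6557.75
255.6 x + 39.8 y = 9702.46
Solving the 2×2 system: x ≈ 34.0, y ≈ 25.4 km.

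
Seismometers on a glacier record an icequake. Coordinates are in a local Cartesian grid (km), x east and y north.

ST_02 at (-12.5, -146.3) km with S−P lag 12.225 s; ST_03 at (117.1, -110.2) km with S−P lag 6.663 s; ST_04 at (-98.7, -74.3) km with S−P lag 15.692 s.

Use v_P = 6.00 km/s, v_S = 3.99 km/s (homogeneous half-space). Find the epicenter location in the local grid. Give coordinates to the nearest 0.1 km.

(84.6, -37.8)

Distance from S−P lag: d = Δt · v_P v_S / (v_P − v_S) = Δt · (6.00·3.99)/(6.00−3.99) ≈ 11.9104·Δt.
So d_ST_02 = 145.61, d_ST_03 = 79.36, d_ST_04 = 186.90 km.
Circle about each station: (x + 12.5)² + (y + 146.3)² = 145.61²; (x − 117.1)² + (y + 110.2)² = 79.36²; (x + 98.7)² + (y + 74.3)² = 186.90².
Subtracting the ST_02 equation from the ST_03 and ST_04 equations removes the quadratic terms:
259.2 x + 72.2 y = 19200.77
-172.4 x + 144.0 y = -20027.10
Solving the 2×2 system: x ≈ 84.6, y ≈ -37.8 km.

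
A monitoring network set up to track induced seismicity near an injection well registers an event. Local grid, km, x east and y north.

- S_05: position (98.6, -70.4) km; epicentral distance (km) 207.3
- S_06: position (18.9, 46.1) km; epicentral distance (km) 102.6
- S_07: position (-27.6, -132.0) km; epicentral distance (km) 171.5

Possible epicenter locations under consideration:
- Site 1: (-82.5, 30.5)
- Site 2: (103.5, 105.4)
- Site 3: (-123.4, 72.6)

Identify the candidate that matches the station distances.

Site 1

For each candidate, compare |candidate − station| to the reported distance:
Site 1: residuals S_05 0.0, S_06 0.0, S_07 0.0 → max 0.0 km
Site 2: residuals S_05 31.4, S_06 0.7, S_07 99.7 → max 99.7 km
Site 3: residuals S_05 56.8, S_06 42.1, S_07 54.4 → max 56.8 km
Only Site 1 has all residuals ≈ 0.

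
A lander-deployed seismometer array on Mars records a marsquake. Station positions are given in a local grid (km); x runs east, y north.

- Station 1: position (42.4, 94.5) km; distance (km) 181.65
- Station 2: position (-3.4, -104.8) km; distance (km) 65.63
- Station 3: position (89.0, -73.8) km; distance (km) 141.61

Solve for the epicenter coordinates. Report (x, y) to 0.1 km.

Circle about each station: (x − 42.4)² + (y − 94.5)² = 181.65²; (x + 3.4)² + (y + 104.8)² = 65.63²; (x − 89.0)² + (y + 73.8)² = 141.61².
Subtracting the Station 1 equation from the Station 2 and Station 3 equations removes the quadratic terms:
-91.6 x − 398.6 y = 28956.02
93.2 x − 336.6 y = 15582.76
Solving the 2×2 system: x ≈ -52.0, y ≈ -60.7 km.
Check against Station 1 (with the unrounded x, y): √((x − 42.4)²+(y − 94.5)²) = 181.65 ≈ 181.65 km. ✓

(-52.0, -60.7)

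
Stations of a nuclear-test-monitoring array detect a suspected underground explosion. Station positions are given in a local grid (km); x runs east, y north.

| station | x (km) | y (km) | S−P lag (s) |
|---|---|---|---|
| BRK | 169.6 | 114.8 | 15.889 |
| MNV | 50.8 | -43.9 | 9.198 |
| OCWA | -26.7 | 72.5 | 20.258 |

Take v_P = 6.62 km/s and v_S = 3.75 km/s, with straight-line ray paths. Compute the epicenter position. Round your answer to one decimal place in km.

Distance from S−P lag: d = Δt · v_P v_S / (v_P − v_S) = Δt · (6.62·3.75)/(6.62−3.75) ≈ 8.6498·Δt.
So d_BRK = 137.44, d_MNV = 79.56, d_OCWA = 175.23 km.
Circle about each station: (x − 169.6)² + (y − 114.8)² = 137.44²; (x − 50.8)² + (y + 43.9)² = 79.56²; (x + 26.7)² + (y − 72.5)² = 175.23².
Subtracting the BRK equation from the MNV and OCWA equations removes the quadratic terms:
-237.6 x − 317.4 y = -24875.39
-392.6 x − 84.6 y = -47789.86
Solving the 2×2 system: x ≈ 125.0, y ≈ -15.2 km.

x ≈ 125.0 km, y ≈ -15.2 km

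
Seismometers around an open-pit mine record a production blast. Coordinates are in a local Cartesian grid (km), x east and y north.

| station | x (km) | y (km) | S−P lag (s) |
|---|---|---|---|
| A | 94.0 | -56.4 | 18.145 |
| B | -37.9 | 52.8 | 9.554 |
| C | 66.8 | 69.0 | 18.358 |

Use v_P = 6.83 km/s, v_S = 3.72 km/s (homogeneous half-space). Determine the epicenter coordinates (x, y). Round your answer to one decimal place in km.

x ≈ -50.7 km, y ≈ -24.2 km

Distance from S−P lag: d = Δt · v_P v_S / (v_P − v_S) = Δt · (6.83·3.72)/(6.83−3.72) ≈ 8.1696·Δt.
So d_A = 148.24, d_B = 78.05, d_C = 149.98 km.
Circle about each station: (x − 94.0)² + (y + 56.4)² = 148.24²; (x + 37.9)² + (y − 52.8)² = 78.05²; (x − 66.8)² + (y − 69.0)² = 149.98².
Subtracting pairs of circle equations eliminates x²+y² and gives linear equations (the radical axes):
-263.8 x + 218.4 y = 8090.59
-54.4 x + 250.8 y = -3312.62
Solving the 2×2 system: x ≈ -50.7, y ≈ -24.2 km.
Check against A (with the unrounded x, y): √((x − 94.0)²+(y + 56.4)²) = 148.25 ≈ 148.24 km. ✓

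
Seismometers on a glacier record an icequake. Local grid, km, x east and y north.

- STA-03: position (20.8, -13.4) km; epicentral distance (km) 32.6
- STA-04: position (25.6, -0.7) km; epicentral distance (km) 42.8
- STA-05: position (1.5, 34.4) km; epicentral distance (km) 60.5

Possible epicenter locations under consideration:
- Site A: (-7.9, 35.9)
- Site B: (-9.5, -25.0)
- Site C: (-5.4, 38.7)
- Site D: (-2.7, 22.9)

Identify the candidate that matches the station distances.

Site B

For each candidate, compare |candidate − station| to the reported distance:
Site A: residuals STA-03 24.4, STA-04 6.8, STA-05 51.0 → max 51.0 km
Site B: residuals STA-03 0.2, STA-04 0.1, STA-05 0.1 → max 0.2 km
Site C: residuals STA-03 25.7, STA-04 7.3, STA-05 52.4 → max 52.4 km
Site D: residuals STA-03 10.6, STA-04 6.0, STA-05 48.3 → max 48.3 km
Only Site B has all residuals ≈ 0.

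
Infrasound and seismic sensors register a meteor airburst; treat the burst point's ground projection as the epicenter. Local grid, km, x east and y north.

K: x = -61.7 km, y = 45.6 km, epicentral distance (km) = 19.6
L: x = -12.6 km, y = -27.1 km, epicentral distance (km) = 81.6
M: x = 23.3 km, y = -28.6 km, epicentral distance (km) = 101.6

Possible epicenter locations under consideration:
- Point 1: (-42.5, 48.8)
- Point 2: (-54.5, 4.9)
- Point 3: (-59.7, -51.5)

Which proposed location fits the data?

For each candidate, compare |candidate − station| to the reported distance:
Point 1: residuals K 0.1, L 0.0, M 0.0 → max 0.1 km
Point 2: residuals K 21.7, L 28.9, M 16.9 → max 28.9 km
Point 3: residuals K 77.5, L 28.6, M 15.5 → max 77.5 km
Only Point 1 has all residuals ≈ 0.

Point 1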